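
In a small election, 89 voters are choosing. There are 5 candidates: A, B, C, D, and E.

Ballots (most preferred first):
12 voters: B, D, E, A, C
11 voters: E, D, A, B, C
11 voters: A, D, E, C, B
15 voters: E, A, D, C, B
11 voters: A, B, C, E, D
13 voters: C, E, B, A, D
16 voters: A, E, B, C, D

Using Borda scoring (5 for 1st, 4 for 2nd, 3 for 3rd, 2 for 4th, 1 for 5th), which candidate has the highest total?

A: 12×2 + 11×3 + 11×5 + 15×4 + 11×5 + 13×2 + 16×5 = 333
B: 12×5 + 11×2 + 11×1 + 15×1 + 11×4 + 13×3 + 16×3 = 239
C: 12×1 + 11×1 + 11×2 + 15×2 + 11×3 + 13×5 + 16×2 = 205
D: 12×4 + 11×4 + 11×4 + 15×3 + 11×1 + 13×1 + 16×1 = 221
E: 12×3 + 11×5 + 11×3 + 15×5 + 11×2 + 13×4 + 16×4 = 337

E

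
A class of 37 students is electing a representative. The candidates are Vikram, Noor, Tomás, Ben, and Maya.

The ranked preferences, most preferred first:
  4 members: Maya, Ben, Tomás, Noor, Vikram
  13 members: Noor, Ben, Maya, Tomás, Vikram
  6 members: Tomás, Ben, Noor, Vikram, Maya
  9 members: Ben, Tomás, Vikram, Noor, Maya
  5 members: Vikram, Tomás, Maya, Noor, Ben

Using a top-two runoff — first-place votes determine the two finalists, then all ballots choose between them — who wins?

Ben

Round 1 first-place votes: Vikram 5, Noor 13, Tomás 6, Ben 9, Maya 4. Noor and Ben advance.
Runoff: Noor is ranked above Ben on 18 ballots, Ben above Noor on 19.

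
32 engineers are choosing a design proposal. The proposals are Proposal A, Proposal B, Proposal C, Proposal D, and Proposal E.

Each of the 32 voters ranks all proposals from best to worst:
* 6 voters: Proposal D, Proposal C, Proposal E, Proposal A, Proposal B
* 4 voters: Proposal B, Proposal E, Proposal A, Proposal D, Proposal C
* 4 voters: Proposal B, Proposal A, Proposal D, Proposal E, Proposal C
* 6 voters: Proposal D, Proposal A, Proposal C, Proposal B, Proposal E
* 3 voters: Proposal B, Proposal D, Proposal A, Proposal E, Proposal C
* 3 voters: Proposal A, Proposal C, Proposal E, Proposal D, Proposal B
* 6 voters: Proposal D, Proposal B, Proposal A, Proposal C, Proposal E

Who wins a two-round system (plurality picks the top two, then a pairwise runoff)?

Proposal D

Round 1 first-place votes: Proposal A 3, Proposal B 11, Proposal C 0, Proposal D 18, Proposal E 0. Proposal D and Proposal B advance.
Runoff: Proposal D is ranked above Proposal B on 21 ballots, Proposal B above Proposal D on 11.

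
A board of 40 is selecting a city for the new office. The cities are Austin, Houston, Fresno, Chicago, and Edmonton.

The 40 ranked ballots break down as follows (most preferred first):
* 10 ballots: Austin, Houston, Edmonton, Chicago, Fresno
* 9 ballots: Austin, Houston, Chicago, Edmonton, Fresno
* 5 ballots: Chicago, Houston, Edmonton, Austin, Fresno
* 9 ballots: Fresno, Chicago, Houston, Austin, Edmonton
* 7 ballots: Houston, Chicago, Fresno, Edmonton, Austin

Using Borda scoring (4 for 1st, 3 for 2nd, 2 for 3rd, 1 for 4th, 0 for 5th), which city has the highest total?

Houston

Austin: 10×4 + 9×4 + 5×1 + 9×1 + 7×0 = 90
Houston: 10×3 + 9×3 + 5×3 + 9×2 + 7×4 = 118
Fresno: 10×0 + 9×0 + 5×0 + 9×4 + 7×2 = 50
Chicago: 10×1 + 9×2 + 5×4 + 9×3 + 7×3 = 96
Edmonton: 10×2 + 9×1 + 5×2 + 9×0 + 7×1 = 46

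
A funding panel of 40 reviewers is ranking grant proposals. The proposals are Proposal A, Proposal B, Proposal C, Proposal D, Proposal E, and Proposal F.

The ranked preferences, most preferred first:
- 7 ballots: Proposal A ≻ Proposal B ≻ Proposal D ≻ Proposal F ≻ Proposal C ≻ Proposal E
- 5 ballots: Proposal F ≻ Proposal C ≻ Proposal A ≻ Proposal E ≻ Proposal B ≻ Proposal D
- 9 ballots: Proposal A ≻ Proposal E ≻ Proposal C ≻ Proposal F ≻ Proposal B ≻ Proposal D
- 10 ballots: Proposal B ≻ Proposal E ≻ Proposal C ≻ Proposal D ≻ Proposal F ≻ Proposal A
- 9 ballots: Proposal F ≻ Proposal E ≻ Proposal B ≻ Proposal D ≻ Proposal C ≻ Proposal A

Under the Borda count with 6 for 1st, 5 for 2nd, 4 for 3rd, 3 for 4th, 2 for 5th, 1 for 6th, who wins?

Proposal A: 7×6 + 5×4 + 9×6 + 10×1 + 9×1 = 135
Proposal B: 7×5 + 5×2 + 9×2 + 10×6 + 9×4 = 159
Proposal C: 7×2 + 5×5 + 9×4 + 10×4 + 9×2 = 133
Proposal D: 7×4 + 5×1 + 9×1 + 10×3 + 9×3 = 99
Proposal E: 7×1 + 5×3 + 9×5 + 10×5 + 9×5 = 162
Proposal F: 7×3 + 5×6 + 9×3 + 10×2 + 9×6 = 152

Proposal E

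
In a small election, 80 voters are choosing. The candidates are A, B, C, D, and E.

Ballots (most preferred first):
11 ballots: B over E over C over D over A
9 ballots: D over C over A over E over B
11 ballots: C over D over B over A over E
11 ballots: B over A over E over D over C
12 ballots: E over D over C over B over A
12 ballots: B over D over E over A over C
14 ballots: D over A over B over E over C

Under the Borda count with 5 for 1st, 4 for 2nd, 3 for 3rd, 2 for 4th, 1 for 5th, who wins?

A: 11×1 + 9×3 + 11×2 + 11×4 + 12×1 + 12×2 + 14×4 = 196
B: 11×5 + 9×1 + 11×3 + 11×5 + 12×2 + 12×5 + 14×3 = 278
C: 11×3 + 9×4 + 11×5 + 11×1 + 12×3 + 12×1 + 14×1 = 197
D: 11×2 + 9×5 + 11×4 + 11×2 + 12×4 + 12×4 + 14×5 = 299
E: 11×4 + 9×2 + 11×1 + 11×3 + 12×5 + 12×3 + 14×2 = 230

D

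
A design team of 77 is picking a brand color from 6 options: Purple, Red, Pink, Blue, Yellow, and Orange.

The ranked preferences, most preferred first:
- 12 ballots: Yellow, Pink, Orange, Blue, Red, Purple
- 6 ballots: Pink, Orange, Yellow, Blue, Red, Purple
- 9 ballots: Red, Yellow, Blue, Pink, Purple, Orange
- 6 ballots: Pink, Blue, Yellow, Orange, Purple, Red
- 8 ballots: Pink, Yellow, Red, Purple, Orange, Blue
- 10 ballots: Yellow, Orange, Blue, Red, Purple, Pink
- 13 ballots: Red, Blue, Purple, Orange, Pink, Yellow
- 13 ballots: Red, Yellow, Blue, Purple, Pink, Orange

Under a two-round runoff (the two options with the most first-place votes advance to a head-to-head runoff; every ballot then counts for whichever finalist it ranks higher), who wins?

Yellow

Round 1 first-place votes: Purple 0, Red 35, Pink 20, Blue 0, Yellow 22, Orange 0. Red and Yellow advance.
Runoff: Red is ranked above Yellow on 35 ballots, Yellow above Red on 42.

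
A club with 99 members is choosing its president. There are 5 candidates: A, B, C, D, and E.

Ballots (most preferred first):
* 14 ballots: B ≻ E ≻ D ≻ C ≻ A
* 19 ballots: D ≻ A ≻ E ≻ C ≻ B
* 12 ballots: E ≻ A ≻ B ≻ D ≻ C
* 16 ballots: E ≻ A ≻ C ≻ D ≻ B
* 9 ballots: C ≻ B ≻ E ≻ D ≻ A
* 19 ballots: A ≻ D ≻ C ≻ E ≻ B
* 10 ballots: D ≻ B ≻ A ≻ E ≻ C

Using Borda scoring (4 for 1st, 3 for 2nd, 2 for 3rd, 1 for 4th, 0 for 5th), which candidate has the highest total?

A: 14×0 + 19×3 + 12×3 + 16×3 + 9×0 + 19×4 + 10×2 = 237
B: 14×4 + 19×0 + 12×2 + 16×0 + 9×3 + 19×0 + 10×3 = 137
C: 14×1 + 19×1 + 12×0 + 16×2 + 9×4 + 19×2 + 10×0 = 139
D: 14×2 + 19×4 + 12×1 + 16×1 + 9×1 + 19×3 + 10×4 = 238
E: 14×3 + 19×2 + 12×4 + 16×4 + 9×2 + 19×1 + 10×1 = 239

E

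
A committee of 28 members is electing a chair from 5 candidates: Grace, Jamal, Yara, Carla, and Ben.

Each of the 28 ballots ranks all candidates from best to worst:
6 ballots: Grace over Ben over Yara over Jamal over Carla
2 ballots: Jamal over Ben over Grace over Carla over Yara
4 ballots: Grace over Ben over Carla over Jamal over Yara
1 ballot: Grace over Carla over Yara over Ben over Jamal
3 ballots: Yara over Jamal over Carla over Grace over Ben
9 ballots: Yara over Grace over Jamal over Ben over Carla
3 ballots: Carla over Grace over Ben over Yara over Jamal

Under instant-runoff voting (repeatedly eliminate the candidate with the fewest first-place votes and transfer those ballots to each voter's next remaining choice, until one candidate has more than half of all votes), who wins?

Grace

Round 1: Grace 11, Jamal 2, Yara 12, Carla 3, Ben 0. Ben eliminated.
Round 2: Grace 11, Jamal 2, Yara 12, Carla 3. Jamal eliminated.
Round 3: Grace 13, Yara 12, Carla 3. Carla eliminated.
Round 4: Grace 16, Yara 12. Grace has a majority (≥15).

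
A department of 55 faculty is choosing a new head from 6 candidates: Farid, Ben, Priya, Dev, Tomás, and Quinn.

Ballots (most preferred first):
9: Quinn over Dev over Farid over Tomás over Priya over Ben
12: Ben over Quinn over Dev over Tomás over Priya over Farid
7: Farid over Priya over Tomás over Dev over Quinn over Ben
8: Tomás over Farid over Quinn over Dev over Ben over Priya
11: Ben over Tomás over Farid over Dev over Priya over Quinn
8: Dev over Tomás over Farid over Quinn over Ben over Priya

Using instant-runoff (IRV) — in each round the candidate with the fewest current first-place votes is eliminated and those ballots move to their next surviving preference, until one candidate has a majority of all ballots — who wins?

Round 1: Farid 7, Ben 23, Priya 0, Dev 8, Tomás 8, Quinn 9. Priya eliminated.
Round 2: Farid 7, Ben 23, Dev 8, Tomás 8, Quinn 9. Farid eliminated.
Round 3: Ben 23, Dev 8, Tomás 15, Quinn 9. Dev eliminated.
Round 4: Ben 23, Tomás 23, Quinn 9. Quinn eliminated.
Round 5: Ben 23, Tomás 32. Tomás has a majority (≥28).

Tomás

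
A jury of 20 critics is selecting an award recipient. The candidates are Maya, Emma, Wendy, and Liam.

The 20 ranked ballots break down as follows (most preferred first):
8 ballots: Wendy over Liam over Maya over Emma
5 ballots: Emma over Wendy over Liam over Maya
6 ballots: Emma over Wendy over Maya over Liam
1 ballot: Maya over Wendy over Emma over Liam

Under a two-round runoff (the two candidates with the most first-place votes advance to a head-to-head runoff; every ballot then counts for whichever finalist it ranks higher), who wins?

Round 1 first-place votes: Maya 1, Emma 11, Wendy 8, Liam 0. Emma and Wendy advance.
Runoff: Emma is ranked above Wendy on 11 ballots, Wendy above Emma on 9.

Emma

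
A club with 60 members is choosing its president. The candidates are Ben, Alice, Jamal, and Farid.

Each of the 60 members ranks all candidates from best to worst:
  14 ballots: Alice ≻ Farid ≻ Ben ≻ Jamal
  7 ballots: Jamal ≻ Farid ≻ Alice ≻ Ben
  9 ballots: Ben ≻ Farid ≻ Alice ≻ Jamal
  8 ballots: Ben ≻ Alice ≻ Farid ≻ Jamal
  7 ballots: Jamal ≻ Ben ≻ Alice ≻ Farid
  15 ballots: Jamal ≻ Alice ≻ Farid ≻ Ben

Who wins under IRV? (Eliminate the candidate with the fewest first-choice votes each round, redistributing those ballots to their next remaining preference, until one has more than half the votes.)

Ben

Round 1: Ben 17, Alice 14, Jamal 29, Farid 0. Farid eliminated.
Round 2: Ben 17, Alice 14, Jamal 29. Alice eliminated.
Round 3: Ben 31, Jamal 29. Ben has a majority (≥31).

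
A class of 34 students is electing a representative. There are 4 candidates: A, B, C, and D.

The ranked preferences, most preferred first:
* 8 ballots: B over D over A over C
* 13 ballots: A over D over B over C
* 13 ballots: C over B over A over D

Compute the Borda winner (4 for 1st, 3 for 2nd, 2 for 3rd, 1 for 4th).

A: 8×2 + 13×4 + 13×2 = 94
B: 8×4 + 13×2 + 13×3 = 97
C: 8×1 + 13×1 + 13×4 = 73
D: 8×3 + 13×3 + 13×1 = 76

B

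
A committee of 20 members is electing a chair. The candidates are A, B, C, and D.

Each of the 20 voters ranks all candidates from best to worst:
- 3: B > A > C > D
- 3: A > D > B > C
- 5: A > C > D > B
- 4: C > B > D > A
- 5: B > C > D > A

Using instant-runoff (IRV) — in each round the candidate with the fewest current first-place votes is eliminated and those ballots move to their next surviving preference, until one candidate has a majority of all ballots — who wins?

B

Round 1: A 8, B 8, C 4, D 0. D eliminated.
Round 2: A 8, B 8, C 4. C eliminated.
Round 3: A 8, B 12. B has a majority (≥11).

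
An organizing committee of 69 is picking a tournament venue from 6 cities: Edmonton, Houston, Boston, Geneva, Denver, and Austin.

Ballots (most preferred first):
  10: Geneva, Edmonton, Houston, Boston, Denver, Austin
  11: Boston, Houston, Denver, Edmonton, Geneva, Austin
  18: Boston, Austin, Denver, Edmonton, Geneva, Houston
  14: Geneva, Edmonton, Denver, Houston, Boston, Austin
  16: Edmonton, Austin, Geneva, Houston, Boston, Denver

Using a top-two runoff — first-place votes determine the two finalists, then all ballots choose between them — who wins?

Round 1 first-place votes: Edmonton 16, Houston 0, Boston 29, Geneva 24, Denver 0, Austin 0. Boston and Geneva advance.
Runoff: Boston is ranked above Geneva on 29 ballots, Geneva above Boston on 40.

Geneva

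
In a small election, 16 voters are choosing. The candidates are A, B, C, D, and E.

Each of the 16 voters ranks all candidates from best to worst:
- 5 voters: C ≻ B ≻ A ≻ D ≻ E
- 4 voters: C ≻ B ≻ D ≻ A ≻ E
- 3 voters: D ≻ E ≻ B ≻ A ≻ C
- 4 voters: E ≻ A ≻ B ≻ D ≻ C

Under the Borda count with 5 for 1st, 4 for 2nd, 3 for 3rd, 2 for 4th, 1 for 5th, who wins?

B

A: 5×3 + 4×2 + 3×2 + 4×4 = 45
B: 5×4 + 4×4 + 3×3 + 4×3 = 57
C: 5×5 + 4×5 + 3×1 + 4×1 = 52
D: 5×2 + 4×3 + 3×5 + 4×2 = 45
E: 5×1 + 4×1 + 3×4 + 4×5 = 41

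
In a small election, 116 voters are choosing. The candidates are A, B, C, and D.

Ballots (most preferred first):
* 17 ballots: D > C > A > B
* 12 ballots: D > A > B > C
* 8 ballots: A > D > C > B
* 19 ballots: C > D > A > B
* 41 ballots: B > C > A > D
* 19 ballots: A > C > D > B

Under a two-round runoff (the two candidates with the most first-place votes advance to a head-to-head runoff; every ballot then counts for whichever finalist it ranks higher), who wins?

Round 1 first-place votes: A 27, B 41, C 19, D 29. B and D advance.
Runoff: B is ranked above D on 41 ballots, D above B on 75.

D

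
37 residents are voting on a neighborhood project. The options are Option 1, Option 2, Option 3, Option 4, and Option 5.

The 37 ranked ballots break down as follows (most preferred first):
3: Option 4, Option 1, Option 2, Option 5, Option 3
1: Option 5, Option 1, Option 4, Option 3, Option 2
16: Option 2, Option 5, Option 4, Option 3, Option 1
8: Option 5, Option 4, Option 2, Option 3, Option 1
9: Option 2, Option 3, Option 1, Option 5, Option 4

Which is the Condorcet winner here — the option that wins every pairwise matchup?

Option 2 vs Option 1: 33–4
Option 2 vs Option 3: 36–1
Option 2 vs Option 4: 25–12
Option 2 vs Option 5: 28–9
Option 2 beats every other option.

Option 2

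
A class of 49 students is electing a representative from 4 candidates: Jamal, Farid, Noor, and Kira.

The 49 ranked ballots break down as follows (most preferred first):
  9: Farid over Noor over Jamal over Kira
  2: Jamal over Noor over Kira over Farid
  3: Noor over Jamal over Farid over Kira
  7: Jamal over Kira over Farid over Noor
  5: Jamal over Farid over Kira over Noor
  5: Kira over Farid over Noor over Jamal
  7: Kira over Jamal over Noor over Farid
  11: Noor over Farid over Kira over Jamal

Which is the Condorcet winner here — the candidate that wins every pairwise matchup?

Farid vs Jamal: 25–24
Farid vs Noor: 26–23
Farid vs Kira: 28–21
Farid beats every other candidate.

Farid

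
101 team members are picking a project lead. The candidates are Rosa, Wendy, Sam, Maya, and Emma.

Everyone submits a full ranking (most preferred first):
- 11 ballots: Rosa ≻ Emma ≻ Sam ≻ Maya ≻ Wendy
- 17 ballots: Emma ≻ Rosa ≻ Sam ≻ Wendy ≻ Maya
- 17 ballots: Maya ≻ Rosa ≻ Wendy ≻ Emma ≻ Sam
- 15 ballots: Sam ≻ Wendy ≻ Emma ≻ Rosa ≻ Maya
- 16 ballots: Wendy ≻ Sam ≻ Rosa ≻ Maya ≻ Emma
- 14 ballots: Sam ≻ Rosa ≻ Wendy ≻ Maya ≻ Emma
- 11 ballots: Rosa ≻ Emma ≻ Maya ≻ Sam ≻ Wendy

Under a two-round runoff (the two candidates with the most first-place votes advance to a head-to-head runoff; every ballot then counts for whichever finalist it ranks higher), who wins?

Round 1 first-place votes: Rosa 22, Wendy 16, Sam 29, Maya 17, Emma 17. Sam and Rosa advance.
Runoff: Sam is ranked above Rosa on 45 ballots, Rosa above Sam on 56.

Rosa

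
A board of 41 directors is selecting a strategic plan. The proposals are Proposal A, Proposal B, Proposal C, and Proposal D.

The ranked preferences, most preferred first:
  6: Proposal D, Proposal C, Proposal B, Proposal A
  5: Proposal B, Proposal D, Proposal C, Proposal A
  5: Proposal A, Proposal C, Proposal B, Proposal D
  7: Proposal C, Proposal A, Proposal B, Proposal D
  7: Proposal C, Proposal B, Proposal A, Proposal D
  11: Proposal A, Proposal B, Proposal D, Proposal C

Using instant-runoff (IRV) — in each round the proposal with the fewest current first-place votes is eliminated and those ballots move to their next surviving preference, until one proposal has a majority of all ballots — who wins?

Proposal C

Round 1: Proposal A 16, Proposal B 5, Proposal C 14, Proposal D 6. Proposal B eliminated.
Round 2: Proposal A 16, Proposal C 14, Proposal D 11. Proposal D eliminated.
Round 3: Proposal A 16, Proposal C 25. Proposal C has a majority (≥21).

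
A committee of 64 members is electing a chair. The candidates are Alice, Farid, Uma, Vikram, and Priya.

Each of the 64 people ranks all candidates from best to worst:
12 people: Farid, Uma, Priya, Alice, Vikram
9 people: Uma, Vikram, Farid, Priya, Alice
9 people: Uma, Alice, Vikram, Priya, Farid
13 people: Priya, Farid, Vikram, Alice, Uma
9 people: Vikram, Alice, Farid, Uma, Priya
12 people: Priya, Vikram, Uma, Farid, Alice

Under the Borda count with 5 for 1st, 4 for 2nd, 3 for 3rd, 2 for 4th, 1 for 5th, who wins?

Vikram

Alice: 12×2 + 9×1 + 9×4 + 13×2 + 9×4 + 12×1 = 143
Farid: 12×5 + 9×3 + 9×1 + 13×4 + 9×3 + 12×2 = 199
Uma: 12×4 + 9×5 + 9×5 + 13×1 + 9×2 + 12×3 = 205
Vikram: 12×1 + 9×4 + 9×3 + 13×3 + 9×5 + 12×4 = 207
Priya: 12×3 + 9×2 + 9×2 + 13×5 + 9×1 + 12×5 = 206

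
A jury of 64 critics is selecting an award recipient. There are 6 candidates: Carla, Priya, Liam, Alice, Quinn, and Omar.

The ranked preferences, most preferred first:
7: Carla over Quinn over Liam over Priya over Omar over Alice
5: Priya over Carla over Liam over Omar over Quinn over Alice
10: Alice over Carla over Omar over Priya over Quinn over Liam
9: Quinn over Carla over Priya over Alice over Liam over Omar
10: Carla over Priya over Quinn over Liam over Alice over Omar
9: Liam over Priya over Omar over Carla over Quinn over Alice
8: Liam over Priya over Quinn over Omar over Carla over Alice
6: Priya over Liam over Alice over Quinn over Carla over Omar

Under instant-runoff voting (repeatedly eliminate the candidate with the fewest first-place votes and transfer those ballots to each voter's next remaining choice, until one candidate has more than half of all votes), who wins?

Carla

Round 1: Carla 17, Priya 11, Liam 17, Alice 10, Quinn 9, Omar 0. Omar eliminated.
Round 2: Carla 17, Priya 11, Liam 17, Alice 10, Quinn 9. Quinn eliminated.
Round 3: Carla 26, Priya 11, Liam 17, Alice 10. Alice eliminated.
Round 4: Carla 36, Priya 11, Liam 17. Carla has a majority (≥33).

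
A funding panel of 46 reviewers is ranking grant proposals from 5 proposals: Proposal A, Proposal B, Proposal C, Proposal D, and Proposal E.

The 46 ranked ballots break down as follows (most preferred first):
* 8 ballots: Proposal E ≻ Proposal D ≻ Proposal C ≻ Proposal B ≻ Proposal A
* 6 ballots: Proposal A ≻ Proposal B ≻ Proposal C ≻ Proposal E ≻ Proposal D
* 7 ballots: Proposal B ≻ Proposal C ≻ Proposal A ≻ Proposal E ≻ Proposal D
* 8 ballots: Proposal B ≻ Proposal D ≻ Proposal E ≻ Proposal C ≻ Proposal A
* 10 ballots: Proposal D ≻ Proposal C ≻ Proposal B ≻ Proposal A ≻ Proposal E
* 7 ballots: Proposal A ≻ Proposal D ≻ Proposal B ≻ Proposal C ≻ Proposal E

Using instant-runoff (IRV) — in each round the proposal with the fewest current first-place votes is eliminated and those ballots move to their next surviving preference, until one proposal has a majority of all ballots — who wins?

Proposal D

Round 1: Proposal A 13, Proposal B 15, Proposal C 0, Proposal D 10, Proposal E 8. Proposal C eliminated.
Round 2: Proposal A 13, Proposal B 15, Proposal D 10, Proposal E 8. Proposal E eliminated.
Round 3: Proposal A 13, Proposal B 15, Proposal D 18. Proposal A eliminated.
Round 4: Proposal B 21, Proposal D 25. Proposal D has a majority (≥24).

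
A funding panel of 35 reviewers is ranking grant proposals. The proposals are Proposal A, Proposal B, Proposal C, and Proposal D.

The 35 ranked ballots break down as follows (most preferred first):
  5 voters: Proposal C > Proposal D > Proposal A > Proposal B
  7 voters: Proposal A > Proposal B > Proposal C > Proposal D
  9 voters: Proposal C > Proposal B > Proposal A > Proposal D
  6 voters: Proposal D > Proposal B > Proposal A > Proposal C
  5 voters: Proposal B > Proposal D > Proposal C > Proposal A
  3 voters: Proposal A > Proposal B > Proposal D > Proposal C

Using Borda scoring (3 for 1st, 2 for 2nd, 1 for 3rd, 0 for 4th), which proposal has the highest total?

Proposal B

Proposal A: 5×1 + 7×3 + 9×1 + 6×1 + 5×0 + 3×3 = 50
Proposal B: 5×0 + 7×2 + 9×2 + 6×2 + 5×3 + 3×2 = 65
Proposal C: 5×3 + 7×1 + 9×3 + 6×0 + 5×1 + 3×0 = 54
Proposal D: 5×2 + 7×0 + 9×0 + 6×3 + 5×2 + 3×1 = 41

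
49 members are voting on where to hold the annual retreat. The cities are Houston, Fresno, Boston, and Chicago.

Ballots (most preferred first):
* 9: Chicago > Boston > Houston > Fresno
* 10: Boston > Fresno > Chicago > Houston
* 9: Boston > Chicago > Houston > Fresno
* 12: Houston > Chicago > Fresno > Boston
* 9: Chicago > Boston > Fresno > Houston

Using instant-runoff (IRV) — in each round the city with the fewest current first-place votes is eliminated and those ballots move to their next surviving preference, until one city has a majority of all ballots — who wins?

Chicago

Round 1: Houston 12, Fresno 0, Boston 19, Chicago 18. Fresno eliminated.
Round 2: Houston 12, Boston 19, Chicago 18. Houston eliminated.
Round 3: Boston 19, Chicago 30. Chicago has a majority (≥25).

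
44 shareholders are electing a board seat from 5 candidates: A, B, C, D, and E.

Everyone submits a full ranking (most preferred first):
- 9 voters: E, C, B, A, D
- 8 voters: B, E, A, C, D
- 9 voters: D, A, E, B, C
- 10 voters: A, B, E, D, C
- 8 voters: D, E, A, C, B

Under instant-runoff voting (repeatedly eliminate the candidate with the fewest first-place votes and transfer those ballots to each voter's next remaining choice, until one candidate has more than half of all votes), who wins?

E

Round 1: A 10, B 8, C 0, D 17, E 9. C eliminated.
Round 2: A 10, B 8, D 17, E 9. B eliminated.
Round 3: A 10, D 17, E 17. A eliminated.
Round 4: D 17, E 27. E has a majority (≥23).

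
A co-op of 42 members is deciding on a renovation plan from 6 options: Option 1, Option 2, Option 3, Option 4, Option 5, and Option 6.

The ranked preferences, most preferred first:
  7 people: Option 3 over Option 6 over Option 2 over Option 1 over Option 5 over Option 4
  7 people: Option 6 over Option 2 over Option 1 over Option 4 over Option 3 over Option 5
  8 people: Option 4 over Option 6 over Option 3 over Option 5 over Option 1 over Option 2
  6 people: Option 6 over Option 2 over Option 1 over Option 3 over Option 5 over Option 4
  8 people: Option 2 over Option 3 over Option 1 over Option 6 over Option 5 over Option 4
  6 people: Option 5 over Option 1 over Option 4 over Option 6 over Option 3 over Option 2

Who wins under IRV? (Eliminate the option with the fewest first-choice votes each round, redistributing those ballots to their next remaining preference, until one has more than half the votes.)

Round 1: Option 1 0, Option 2 8, Option 3 7, Option 4 8, Option 5 6, Option 6 13. Option 1 eliminated.
Round 2: Option 2 8, Option 3 7, Option 4 8, Option 5 6, Option 6 13. Option 5 eliminated.
Round 3: Option 2 8, Option 3 7, Option 4 14, Option 6 13. Option 3 eliminated.
Round 4: Option 2 8, Option 4 14, Option 6 20. Option 2 eliminated.
Round 5: Option 4 14, Option 6 28. Option 6 has a majority (≥22).

Option 6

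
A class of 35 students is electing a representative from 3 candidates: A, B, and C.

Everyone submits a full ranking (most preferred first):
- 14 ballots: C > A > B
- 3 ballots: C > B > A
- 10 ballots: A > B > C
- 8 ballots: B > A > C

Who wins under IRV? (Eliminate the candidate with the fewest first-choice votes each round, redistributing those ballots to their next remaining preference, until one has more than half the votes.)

Round 1: A 10, B 8, C 17. B eliminated.
Round 2: A 18, C 17. A has a majority (≥18).

A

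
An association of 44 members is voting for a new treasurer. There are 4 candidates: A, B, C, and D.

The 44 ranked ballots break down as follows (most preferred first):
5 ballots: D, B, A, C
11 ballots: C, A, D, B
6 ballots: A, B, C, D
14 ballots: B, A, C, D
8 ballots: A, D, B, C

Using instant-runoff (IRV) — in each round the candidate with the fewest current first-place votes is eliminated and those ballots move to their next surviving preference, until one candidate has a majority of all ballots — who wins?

A

Round 1: A 14, B 14, C 11, D 5. D eliminated.
Round 2: A 14, B 19, C 11. C eliminated.
Round 3: A 25, B 19. A has a majority (≥23).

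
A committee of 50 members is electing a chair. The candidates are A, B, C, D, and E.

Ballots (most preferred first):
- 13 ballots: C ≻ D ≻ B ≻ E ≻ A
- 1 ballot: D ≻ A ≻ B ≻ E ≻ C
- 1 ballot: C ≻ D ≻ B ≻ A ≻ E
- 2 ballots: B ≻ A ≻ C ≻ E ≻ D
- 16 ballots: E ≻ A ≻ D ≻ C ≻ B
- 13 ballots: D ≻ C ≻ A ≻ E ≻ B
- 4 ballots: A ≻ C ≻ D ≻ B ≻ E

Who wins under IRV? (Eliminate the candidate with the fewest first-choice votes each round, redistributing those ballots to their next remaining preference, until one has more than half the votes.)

C

Round 1: A 4, B 2, C 14, D 14, E 16. B eliminated.
Round 2: A 6, C 14, D 14, E 16. A eliminated.
Round 3: C 20, D 14, E 16. D eliminated.
Round 4: C 33, E 17. C has a majority (≥26).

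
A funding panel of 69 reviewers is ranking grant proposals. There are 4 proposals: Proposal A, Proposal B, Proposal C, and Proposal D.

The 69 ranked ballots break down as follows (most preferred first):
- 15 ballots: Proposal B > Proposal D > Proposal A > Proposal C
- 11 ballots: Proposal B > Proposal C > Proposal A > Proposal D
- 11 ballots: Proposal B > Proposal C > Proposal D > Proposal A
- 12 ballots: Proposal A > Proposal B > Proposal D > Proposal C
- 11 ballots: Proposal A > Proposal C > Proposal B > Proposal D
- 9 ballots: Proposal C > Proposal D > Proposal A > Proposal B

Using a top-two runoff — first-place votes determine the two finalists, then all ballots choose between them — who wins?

Round 1 first-place votes: Proposal A 23, Proposal B 37, Proposal C 9, Proposal D 0. Proposal B and Proposal A advance.
Runoff: Proposal B is ranked above Proposal A on 37 ballots, Proposal A above Proposal B on 32.

Proposal B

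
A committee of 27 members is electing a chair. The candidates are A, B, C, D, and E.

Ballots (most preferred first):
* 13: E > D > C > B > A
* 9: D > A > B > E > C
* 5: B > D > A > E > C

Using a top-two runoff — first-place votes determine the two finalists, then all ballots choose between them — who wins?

Round 1 first-place votes: A 0, B 5, C 0, D 9, E 13. E and D advance.
Runoff: E is ranked above D on 13 ballots, D above E on 14.

D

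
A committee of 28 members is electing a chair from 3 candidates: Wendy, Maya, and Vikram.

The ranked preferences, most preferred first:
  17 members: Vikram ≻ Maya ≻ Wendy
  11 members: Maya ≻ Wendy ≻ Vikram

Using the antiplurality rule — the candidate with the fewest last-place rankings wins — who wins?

Last-place votes: Wendy 17, Maya 0, Vikram 11.

Maya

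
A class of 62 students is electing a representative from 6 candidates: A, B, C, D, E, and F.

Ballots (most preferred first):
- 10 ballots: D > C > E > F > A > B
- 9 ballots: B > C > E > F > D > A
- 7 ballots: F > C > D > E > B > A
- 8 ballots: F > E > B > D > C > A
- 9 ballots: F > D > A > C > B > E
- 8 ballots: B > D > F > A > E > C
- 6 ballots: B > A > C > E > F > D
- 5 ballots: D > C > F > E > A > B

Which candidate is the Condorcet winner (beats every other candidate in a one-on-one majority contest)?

F

F vs A: 56–6
F vs B: 39–23
F vs C: 32–30
F vs D: 39–23
F vs E: 37–25
F beats every other candidate.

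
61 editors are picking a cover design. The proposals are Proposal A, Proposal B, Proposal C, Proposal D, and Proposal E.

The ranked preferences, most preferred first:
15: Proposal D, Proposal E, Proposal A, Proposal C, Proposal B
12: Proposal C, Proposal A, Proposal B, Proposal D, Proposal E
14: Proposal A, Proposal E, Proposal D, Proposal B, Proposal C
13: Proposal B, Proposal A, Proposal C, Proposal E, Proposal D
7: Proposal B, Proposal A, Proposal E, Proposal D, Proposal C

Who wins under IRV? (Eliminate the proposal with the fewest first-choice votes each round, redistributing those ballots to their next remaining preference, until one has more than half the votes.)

Round 1: Proposal A 14, Proposal B 20, Proposal C 12, Proposal D 15, Proposal E 0. Proposal E eliminated.
Round 2: Proposal A 14, Proposal B 20, Proposal C 12, Proposal D 15. Proposal C eliminated.
Round 3: Proposal A 26, Proposal B 20, Proposal D 15. Proposal D eliminated.
Round 4: Proposal A 41, Proposal B 20. Proposal A has a majority (≥31).

Proposal A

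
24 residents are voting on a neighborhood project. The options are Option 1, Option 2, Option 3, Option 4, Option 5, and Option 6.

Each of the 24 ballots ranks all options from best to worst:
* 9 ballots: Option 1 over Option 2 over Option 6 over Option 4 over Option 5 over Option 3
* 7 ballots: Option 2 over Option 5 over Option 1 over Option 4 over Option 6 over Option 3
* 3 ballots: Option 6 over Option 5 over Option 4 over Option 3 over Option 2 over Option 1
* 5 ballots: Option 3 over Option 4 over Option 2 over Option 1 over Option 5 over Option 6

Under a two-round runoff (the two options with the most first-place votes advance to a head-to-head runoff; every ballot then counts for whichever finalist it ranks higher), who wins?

Round 1 first-place votes: Option 1 9, Option 2 7, Option 3 5, Option 4 0, Option 5 0, Option 6 3. Option 1 and Option 2 advance.
Runoff: Option 1 is ranked above Option 2 on 9 ballots, Option 2 above Option 1 on 15.

Option 2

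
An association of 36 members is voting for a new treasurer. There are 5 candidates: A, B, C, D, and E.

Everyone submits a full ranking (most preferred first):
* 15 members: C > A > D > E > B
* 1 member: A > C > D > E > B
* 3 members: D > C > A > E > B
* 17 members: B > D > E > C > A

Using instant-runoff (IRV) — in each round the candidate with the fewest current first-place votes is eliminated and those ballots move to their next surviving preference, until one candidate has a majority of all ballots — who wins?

Round 1: A 1, B 17, C 15, D 3, E 0. E eliminated.
Round 2: A 1, B 17, C 15, D 3. A eliminated.
Round 3: B 17, C 16, D 3. D eliminated.
Round 4: B 17, C 19. C has a majority (≥19).

C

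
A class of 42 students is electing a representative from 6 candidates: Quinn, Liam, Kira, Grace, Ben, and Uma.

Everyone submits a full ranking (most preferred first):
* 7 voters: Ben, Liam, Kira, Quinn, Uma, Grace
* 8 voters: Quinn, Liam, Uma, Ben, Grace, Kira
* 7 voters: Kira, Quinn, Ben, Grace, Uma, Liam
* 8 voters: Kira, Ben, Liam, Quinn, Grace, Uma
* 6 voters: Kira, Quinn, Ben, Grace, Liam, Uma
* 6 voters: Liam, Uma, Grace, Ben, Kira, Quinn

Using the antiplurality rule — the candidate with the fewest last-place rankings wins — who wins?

Last-place votes: Quinn 6, Liam 7, Kira 8, Grace 7, Ben 0, Uma 14.

Ben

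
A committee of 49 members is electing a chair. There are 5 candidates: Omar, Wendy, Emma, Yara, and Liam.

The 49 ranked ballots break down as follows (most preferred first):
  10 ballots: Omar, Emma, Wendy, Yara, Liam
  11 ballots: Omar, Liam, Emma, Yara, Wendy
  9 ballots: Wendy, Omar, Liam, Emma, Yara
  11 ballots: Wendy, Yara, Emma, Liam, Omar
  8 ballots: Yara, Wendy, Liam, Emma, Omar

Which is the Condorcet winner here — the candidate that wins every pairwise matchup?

Wendy vs Omar: 28–21
Wendy vs Emma: 28–21
Wendy vs Yara: 30–19
Wendy vs Liam: 38–11
Wendy beats every other candidate.

Wendy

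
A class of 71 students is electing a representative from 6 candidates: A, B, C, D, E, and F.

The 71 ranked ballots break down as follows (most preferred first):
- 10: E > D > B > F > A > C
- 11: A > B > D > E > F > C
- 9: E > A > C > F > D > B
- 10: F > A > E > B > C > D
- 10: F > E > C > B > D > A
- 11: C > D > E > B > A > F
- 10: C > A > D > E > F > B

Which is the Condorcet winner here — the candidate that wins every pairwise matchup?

E

E vs A: 40–31
E vs B: 60–11
E vs C: 50–21
E vs D: 39–32
E vs F: 51–20
E beats every other candidate.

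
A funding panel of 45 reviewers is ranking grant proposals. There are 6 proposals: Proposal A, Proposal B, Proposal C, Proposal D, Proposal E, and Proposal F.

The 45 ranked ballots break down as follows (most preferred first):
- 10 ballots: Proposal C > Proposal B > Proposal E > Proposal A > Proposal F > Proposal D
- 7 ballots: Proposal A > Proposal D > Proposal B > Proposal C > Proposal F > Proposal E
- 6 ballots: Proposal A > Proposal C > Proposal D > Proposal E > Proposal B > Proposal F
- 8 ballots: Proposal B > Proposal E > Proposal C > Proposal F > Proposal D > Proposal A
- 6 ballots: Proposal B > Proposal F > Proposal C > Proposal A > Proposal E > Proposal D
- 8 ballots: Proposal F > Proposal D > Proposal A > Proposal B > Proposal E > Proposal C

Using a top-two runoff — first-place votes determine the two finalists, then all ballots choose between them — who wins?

Proposal B

Round 1 first-place votes: Proposal A 13, Proposal B 14, Proposal C 10, Proposal D 0, Proposal E 0, Proposal F 8. Proposal B and Proposal A advance.
Runoff: Proposal B is ranked above Proposal A on 24 ballots, Proposal A above Proposal B on 21.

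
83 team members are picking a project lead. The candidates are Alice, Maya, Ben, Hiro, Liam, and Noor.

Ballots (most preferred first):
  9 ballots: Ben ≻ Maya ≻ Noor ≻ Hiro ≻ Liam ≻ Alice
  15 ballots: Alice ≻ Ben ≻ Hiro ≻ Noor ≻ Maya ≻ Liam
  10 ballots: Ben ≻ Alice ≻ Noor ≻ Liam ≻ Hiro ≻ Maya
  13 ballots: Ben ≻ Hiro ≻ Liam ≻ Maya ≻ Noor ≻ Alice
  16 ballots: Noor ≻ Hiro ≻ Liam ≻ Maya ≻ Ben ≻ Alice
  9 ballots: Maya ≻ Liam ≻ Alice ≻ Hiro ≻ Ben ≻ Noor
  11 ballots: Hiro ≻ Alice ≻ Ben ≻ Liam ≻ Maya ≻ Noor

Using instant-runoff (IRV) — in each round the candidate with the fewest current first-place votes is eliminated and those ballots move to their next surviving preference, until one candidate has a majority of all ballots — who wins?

Round 1: Alice 15, Maya 9, Ben 32, Hiro 11, Liam 0, Noor 16. Liam eliminated.
Round 2: Alice 15, Maya 9, Ben 32, Hiro 11, Noor 16. Maya eliminated.
Round 3: Alice 24, Ben 32, Hiro 11, Noor 16. Hiro eliminated.
Round 4: Alice 35, Ben 32, Noor 16. Noor eliminated.
Round 5: Alice 35, Ben 48. Ben has a majority (≥42).

Ben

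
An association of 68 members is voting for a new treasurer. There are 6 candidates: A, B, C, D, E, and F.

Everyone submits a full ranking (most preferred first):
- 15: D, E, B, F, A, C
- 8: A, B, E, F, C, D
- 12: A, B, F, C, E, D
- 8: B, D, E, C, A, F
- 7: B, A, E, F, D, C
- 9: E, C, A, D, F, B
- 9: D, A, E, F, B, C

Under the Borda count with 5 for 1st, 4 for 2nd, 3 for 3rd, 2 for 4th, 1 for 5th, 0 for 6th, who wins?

A

A: 15×1 + 8×5 + 12×5 + 8×1 + 7×4 + 9×3 + 9×4 = 214
B: 15×3 + 8×4 + 12×4 + 8×5 + 7×5 + 9×0 + 9×1 = 209
C: 15×0 + 8×1 + 12×2 + 8×2 + 7×0 + 9×4 + 9×0 = 84
D: 15×5 + 8×0 + 12×0 + 8×4 + 7×1 + 9×2 + 9×5 = 177
E: 15×4 + 8×3 + 12×1 + 8×3 + 7×3 + 9×5 + 9×3 = 213
F: 15×2 + 8×2 + 12×3 + 8×0 + 7×2 + 9×1 + 9×2 = 123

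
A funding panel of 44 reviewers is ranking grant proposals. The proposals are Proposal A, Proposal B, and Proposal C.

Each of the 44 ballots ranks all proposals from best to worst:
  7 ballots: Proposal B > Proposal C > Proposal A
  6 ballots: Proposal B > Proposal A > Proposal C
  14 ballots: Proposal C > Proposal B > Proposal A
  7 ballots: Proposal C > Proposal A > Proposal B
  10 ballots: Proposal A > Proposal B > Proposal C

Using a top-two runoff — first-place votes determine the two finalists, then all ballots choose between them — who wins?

Round 1 first-place votes: Proposal A 10, Proposal B 13, Proposal C 21. Proposal C and Proposal B advance.
Runoff: Proposal C is ranked above Proposal B on 21 ballots, Proposal B above Proposal C on 23.

Proposal B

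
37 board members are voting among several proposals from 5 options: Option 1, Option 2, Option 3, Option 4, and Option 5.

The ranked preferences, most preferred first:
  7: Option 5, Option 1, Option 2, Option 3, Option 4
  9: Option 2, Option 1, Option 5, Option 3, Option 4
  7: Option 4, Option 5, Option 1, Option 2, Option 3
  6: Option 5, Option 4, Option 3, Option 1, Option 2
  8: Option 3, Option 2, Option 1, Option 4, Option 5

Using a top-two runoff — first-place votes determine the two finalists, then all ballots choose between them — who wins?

Option 5

Round 1 first-place votes: Option 1 0, Option 2 9, Option 3 8, Option 4 7, Option 5 13. Option 5 and Option 2 advance.
Runoff: Option 5 is ranked above Option 2 on 20 ballots, Option 2 above Option 5 on 17.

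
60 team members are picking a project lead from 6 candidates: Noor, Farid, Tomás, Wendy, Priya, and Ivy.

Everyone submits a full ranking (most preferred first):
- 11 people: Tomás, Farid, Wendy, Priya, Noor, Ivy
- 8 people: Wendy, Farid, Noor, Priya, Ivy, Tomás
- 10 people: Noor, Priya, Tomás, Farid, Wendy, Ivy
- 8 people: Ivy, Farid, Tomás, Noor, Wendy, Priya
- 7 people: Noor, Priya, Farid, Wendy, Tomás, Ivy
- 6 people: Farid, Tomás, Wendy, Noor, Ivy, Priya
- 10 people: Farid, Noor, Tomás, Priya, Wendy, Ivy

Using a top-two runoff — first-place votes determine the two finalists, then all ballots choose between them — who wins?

Round 1 first-place votes: Noor 17, Farid 16, Tomás 11, Wendy 8, Priya 0, Ivy 8. Noor and Farid advance.
Runoff: Noor is ranked above Farid on 17 ballots, Farid above Noor on 43.

Farid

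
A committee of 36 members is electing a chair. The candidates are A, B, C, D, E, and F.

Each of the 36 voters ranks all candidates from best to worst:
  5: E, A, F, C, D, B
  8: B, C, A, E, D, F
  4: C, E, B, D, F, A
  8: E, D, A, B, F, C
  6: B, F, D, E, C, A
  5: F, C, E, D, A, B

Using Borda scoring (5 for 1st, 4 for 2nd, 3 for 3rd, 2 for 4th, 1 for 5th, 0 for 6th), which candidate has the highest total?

E

A: 5×4 + 8×3 + 4×0 + 8×3 + 6×0 + 5×1 = 73
B: 5×0 + 8×5 + 4×3 + 8×2 + 6×5 + 5×0 = 98
C: 5×2 + 8×4 + 4×5 + 8×0 + 6×1 + 5×4 = 88
D: 5×1 + 8×1 + 4×2 + 8×4 + 6×3 + 5×2 = 81
E: 5×5 + 8×2 + 4×4 + 8×5 + 6×2 + 5×3 = 124
F: 5×3 + 8×0 + 4×1 + 8×1 + 6×4 + 5×5 = 76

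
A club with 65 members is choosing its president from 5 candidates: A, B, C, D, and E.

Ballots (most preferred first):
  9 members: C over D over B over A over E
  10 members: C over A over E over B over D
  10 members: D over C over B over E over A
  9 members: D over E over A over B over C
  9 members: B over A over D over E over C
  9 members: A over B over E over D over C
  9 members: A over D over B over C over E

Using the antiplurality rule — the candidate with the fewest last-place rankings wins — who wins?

Last-place votes: A 10, B 0, C 27, D 10, E 18.

B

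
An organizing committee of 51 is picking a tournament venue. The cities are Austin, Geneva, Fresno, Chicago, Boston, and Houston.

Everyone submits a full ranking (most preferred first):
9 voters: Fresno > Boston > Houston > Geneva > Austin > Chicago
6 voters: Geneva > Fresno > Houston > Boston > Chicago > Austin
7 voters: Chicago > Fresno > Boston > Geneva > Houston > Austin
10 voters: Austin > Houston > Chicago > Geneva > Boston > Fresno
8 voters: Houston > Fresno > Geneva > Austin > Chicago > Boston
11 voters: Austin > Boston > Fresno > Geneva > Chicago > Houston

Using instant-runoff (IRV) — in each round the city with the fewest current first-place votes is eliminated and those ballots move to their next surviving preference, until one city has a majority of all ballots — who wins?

Round 1: Austin 21, Geneva 6, Fresno 9, Chicago 7, Boston 0, Houston 8. Boston eliminated.
Round 2: Austin 21, Geneva 6, Fresno 9, Chicago 7, Houston 8. Geneva eliminated.
Round 3: Austin 21, Fresno 15, Chicago 7, Houston 8. Chicago eliminated.
Round 4: Austin 21, Fresno 22, Houston 8. Houston eliminated.
Round 5: Austin 21, Fresno 30. Fresno has a majority (≥26).

Fresno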